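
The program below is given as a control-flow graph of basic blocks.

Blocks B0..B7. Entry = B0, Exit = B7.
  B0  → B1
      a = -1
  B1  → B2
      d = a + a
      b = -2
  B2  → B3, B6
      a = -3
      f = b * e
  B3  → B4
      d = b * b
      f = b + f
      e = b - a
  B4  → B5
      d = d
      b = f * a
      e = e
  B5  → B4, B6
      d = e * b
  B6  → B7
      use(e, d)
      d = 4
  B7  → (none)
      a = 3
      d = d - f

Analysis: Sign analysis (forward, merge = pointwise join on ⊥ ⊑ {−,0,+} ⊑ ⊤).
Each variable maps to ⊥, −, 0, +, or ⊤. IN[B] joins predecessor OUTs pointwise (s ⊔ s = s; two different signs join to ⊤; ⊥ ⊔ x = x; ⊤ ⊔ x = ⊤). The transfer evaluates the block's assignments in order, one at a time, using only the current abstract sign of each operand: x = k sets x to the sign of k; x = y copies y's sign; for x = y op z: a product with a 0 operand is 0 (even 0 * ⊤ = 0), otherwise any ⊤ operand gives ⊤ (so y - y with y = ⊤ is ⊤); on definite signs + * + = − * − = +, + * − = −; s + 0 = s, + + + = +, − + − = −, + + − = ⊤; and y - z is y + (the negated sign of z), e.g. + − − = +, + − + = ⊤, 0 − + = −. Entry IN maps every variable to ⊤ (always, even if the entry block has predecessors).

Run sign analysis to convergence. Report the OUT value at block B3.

Per-block solution:
  B0:  IN=(all ⊤)  OUT={a:-; rest ⊤}
  B1:  IN={a:-; rest ⊤}  OUT={a:-, b:-, d:-; rest ⊤}
  B2:  IN={a:-, b:-, d:-; rest ⊤}  OUT={a:-, b:-, d:-; rest ⊤}
  B3:  IN={a:-, b:-, d:-; rest ⊤}  OUT={a:-, b:-, d:+; rest ⊤}
  B4:  IN={a:-; rest ⊤}  OUT={a:-; rest ⊤}
  B5:  IN={a:-; rest ⊤}  OUT={a:-; rest ⊤}
  B6:  IN={a:-; rest ⊤}  OUT={a:-, d:+; rest ⊤}
  B7:  IN={a:-, d:+; rest ⊤}  OUT={a:+; rest ⊤}

Merge at B3: IN[B3] = OUT[B2] = {a: -, b: -, c: ⊤, d: -, e: ⊤, f: ⊤}
Applying B3's transfer function to that IN value gives OUT[B3] (row B3 above).

Answer: {a: -, b: -, c: ⊤, d: +, e: ⊤, f: ⊤}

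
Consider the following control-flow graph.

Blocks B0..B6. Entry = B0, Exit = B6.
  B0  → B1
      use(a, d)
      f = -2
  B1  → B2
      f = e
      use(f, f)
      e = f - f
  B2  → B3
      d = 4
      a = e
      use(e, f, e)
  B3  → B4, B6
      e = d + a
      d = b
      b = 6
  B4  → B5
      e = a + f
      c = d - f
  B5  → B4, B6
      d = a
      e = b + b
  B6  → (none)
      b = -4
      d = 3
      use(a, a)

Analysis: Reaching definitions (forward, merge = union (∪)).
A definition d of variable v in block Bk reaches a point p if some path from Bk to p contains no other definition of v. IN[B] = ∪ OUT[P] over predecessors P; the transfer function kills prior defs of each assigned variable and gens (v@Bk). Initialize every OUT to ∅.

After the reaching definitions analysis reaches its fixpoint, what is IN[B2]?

Fixpoint table:
  B0:  IN={}  OUT={f@B0}
  B1:  IN={f@B0}  OUT={e@B1, f@B1}
  B2:  IN={e@B1, f@B1}  OUT={a@B2, d@B2, e@B1, f@B1}
  B3:  IN={a@B2, d@B2, e@B1, f@B1}  OUT={a@B2, b@B3, d@B3, e@B3, f@B1}
  B4:  IN={a@B2, b@B3, c@B4, d@B3, d@B5, e@B3, e@B5, f@B1}  OUT={a@B2, b@B3, c@B4, d@B3, d@B5, e@B4, f@B1}
  B5:  IN={a@B2, b@B3, c@B4, d@B3, d@B5, e@B4, f@B1}  OUT={a@B2, b@B3, c@B4, d@B5, e@B5, f@B1}
  B6:  IN={a@B2, b@B3, c@B4, d@B3, d@B5, e@B3, e@B5, f@B1}  OUT={a@B2, b@B6, c@B4, d@B6, e@B3, e@B5, f@B1}

Merge at B2: IN[B2] = OUT[B1] = {e@B1, f@B1}

Answer: {e@B1, f@B1}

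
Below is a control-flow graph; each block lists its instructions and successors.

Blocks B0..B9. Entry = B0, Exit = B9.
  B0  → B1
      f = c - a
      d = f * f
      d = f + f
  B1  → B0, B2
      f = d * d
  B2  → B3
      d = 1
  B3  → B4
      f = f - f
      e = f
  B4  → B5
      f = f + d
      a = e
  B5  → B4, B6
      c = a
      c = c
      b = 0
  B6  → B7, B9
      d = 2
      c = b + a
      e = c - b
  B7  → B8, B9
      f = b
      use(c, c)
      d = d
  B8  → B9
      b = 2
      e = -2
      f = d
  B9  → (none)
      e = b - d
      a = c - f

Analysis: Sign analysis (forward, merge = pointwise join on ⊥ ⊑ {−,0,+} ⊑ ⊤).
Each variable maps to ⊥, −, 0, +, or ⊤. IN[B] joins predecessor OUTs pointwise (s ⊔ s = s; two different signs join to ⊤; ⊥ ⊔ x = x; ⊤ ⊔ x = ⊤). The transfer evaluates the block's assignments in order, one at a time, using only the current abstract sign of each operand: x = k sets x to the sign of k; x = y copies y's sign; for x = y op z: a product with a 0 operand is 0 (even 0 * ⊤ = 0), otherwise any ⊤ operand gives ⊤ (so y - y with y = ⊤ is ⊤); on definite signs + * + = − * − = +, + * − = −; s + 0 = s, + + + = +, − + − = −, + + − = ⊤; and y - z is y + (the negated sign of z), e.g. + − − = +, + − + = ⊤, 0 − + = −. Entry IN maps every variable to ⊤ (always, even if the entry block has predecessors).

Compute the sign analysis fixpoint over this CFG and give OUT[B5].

Per-block solution:
  B0: | IN=(all ⊤) | OUT=(all ⊤)
  B1: | IN=(all ⊤) | OUT=(all ⊤)
  B2: | IN=(all ⊤) | OUT={d:+; rest ⊤}
  B3: | IN={d:+; rest ⊤} | OUT={d:+; rest ⊤}
  B4: | IN={d:+; rest ⊤} | OUT={d:+; rest ⊤}
  B5: | IN={d:+; rest ⊤} | OUT={b:0, d:+; rest ⊤}
  B6: | IN={b:0, d:+; rest ⊤} | OUT={b:0, d:+; rest ⊤}
  B7: | IN={b:0, d:+; rest ⊤} | OUT={b:0, d:+, f:0; rest ⊤}
  B8: | IN={b:0, d:+, f:0; rest ⊤} | OUT={b:+, d:+, e:-, f:+; rest ⊤}
  B9: | IN={d:+; rest ⊤} | OUT={d:+; rest ⊤}

Merge at B5: IN[B5] = OUT[B4] = {a: ⊤, b: ⊤, c: ⊤, d: +, e: ⊤, f: ⊤}
Applying B5's transfer function to that IN value gives OUT[B5] (row B5 above).

Answer: {a: ⊤, b: 0, c: ⊤, d: +, e: ⊤, f: ⊤}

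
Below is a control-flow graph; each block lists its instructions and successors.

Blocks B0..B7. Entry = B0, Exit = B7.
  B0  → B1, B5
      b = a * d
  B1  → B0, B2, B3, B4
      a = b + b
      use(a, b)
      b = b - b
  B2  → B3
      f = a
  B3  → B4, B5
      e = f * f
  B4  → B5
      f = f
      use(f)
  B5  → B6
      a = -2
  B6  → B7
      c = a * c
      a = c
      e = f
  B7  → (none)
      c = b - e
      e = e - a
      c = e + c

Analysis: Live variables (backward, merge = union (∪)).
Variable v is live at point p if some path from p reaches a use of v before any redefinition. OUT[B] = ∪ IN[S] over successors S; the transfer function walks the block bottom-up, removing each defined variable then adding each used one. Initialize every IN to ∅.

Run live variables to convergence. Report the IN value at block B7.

Fixpoint table:
  B0:   IN={a, c, d, f}   OUT={b, c, d, f}
  B1:   IN={b, c, d, f}   OUT={a, b, c, d, f}
  B2:   IN={a, b, c}   OUT={b, c, f}
  B3:   IN={b, c, f}   OUT={b, c, f}
  B4:   IN={b, c, f}   OUT={b, c, f}
  B5:   IN={b, c, f}   OUT={a, b, c, f}
  B6:   IN={a, b, c, f}   OUT={a, b, e}
  B7:   IN={a, b, e}   OUT={}

B7 is the boundary node: OUT[B7] = {}
Applying B7's transfer function to that OUT value gives IN[B7] (row B7 above).

Answer: {a, b, e}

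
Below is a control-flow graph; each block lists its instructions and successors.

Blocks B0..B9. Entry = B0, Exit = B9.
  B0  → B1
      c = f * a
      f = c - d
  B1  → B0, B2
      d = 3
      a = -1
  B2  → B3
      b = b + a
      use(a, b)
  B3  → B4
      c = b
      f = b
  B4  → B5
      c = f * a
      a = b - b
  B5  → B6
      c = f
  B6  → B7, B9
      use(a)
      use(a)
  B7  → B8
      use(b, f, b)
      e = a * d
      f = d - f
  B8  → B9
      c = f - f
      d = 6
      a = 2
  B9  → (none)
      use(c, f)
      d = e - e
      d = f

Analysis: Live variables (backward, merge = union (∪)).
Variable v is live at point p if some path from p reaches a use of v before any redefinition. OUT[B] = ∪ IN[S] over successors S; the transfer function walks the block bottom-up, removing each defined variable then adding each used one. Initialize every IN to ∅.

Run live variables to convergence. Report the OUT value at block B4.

Per-block solution:
  B0: | IN={a, b, d, e, f} | OUT={b, e, f}
  B1: | IN={b, e, f} | OUT={a, b, d, e, f}
  B2: | IN={a, b, d, e} | OUT={a, b, d, e}
  B3: | IN={a, b, d, e} | OUT={a, b, d, e, f}
  B4: | IN={a, b, d, e, f} | OUT={a, b, d, e, f}
  B5: | IN={a, b, d, e, f} | OUT={a, b, c, d, e, f}
  B6: | IN={a, b, c, d, e, f} | OUT={a, b, c, d, e, f}
  B7: | IN={a, b, d, f} | OUT={e, f}
  B8: | IN={e, f} | OUT={c, e, f}
  B9: | IN={c, e, f} | OUT={}

Merge at B4: OUT[B4] = IN[B5] = {a, b, d, e, f}

Answer: {a, b, d, e, f}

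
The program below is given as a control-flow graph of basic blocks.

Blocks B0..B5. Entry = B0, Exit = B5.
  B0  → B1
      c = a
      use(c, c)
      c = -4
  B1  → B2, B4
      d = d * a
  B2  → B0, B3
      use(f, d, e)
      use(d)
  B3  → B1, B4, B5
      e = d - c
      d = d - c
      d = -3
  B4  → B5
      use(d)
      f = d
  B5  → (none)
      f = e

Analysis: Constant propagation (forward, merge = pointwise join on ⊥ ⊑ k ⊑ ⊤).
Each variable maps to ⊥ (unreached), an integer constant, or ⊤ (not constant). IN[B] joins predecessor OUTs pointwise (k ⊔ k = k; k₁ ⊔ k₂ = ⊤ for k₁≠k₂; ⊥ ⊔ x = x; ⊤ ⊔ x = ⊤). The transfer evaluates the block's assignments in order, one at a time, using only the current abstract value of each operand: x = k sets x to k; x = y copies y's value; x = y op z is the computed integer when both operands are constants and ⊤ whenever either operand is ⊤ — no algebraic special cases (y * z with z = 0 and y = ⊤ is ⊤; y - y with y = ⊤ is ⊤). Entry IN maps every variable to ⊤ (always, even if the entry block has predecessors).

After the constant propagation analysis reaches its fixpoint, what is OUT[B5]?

Answer: {a: ⊤, b: ⊤, c: -4, d: ⊤, e: ⊤, f: ⊤}

Working:
Converged values:
  B0:   IN=(all ⊤)   OUT={c:-4; rest ⊤}
  B1:   IN={c:-4; rest ⊤}   OUT={c:-4; rest ⊤}
  B2:   IN={c:-4; rest ⊤}   OUT={c:-4; rest ⊤}
  B3:   IN={c:-4; rest ⊤}   OUT={c:-4, d:-3; rest ⊤}
  B4:   IN={c:-4; rest ⊤}   OUT={c:-4; rest ⊤}
  B5:   IN={c:-4; rest ⊤}   OUT={c:-4; rest ⊤}

Merge at B5: IN[B5] = OUT[B3] ⊔ OUT[B4] = {a: ⊤, b: ⊤, c: -4, d: ⊤, e: ⊤, f: ⊤}
Applying B5's transfer function to that IN value gives OUT[B5] (row B5 above).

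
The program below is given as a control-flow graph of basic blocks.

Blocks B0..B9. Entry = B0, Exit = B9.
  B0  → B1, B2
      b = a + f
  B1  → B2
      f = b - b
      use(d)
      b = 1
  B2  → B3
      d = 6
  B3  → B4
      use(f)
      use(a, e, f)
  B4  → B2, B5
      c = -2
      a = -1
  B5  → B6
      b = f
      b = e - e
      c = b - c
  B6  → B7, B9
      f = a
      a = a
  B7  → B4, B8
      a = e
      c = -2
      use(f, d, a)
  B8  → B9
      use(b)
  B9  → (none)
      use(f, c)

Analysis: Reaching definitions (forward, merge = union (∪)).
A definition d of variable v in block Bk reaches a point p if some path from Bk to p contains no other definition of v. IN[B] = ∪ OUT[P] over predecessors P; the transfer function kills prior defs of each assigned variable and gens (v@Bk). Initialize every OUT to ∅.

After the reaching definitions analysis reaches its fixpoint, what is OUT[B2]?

Answer: {a@B4, b@B0, b@B1, b@B5, c@B4, d@B2, f@B1, f@B6}

Working:
Per-block solution:
  B0:  IN={}  OUT={b@B0}
  B1:  IN={b@B0}  OUT={b@B1, f@B1}
  B2:  IN={a@B4, b@B0, b@B1, b@B5, c@B4, d@B2, f@B1, f@B6}  OUT={a@B4, b@B0, b@B1, b@B5, c@B4, d@B2, f@B1, f@B6}
  B3:  IN={a@B4, b@B0, b@B1, b@B5, c@B4, d@B2, f@B1, f@B6}  OUT={a@B4, b@B0, b@B1, b@B5, c@B4, d@B2, f@B1, f@B6}
  B4:  IN={a@B4, a@B7, b@B0, b@B1, b@B5, c@B4, c@B7, d@B2, f@B1, f@B6}  OUT={a@B4, b@B0, b@B1, b@B5, c@B4, d@B2, f@B1, f@B6}
  B5:  IN={a@B4, b@B0, b@B1, b@B5, c@B4, d@B2, f@B1, f@B6}  OUT={a@B4, b@B5, c@B5, d@B2, f@B1, f@B6}
  B6:  IN={a@B4, b@B5, c@B5, d@B2, f@B1, f@B6}  OUT={a@B6, b@B5, c@B5, d@B2, f@B6}
  B7:  IN={a@B6, b@B5, c@B5, d@B2, f@B6}  OUT={a@B7, b@B5, c@B7, d@B2, f@B6}
  B8:  IN={a@B7, b@B5, c@B7, d@B2, f@B6}  OUT={a@B7, b@B5, c@B7, d@B2, f@B6}
  B9:  IN={a@B6, a@B7, b@B5, c@B5, c@B7, d@B2, f@B6}  OUT={a@B6, a@B7, b@B5, c@B5, c@B7, d@B2, f@B6}

Merge at B2: IN[B2] = OUT[B0] ⊔ OUT[B1] ⊔ OUT[B4] = {a@B4, b@B0, b@B1, b@B5, c@B4, d@B2, f@B1, f@B6}
Applying B2's transfer function to that IN value gives OUT[B2] (row B2 above).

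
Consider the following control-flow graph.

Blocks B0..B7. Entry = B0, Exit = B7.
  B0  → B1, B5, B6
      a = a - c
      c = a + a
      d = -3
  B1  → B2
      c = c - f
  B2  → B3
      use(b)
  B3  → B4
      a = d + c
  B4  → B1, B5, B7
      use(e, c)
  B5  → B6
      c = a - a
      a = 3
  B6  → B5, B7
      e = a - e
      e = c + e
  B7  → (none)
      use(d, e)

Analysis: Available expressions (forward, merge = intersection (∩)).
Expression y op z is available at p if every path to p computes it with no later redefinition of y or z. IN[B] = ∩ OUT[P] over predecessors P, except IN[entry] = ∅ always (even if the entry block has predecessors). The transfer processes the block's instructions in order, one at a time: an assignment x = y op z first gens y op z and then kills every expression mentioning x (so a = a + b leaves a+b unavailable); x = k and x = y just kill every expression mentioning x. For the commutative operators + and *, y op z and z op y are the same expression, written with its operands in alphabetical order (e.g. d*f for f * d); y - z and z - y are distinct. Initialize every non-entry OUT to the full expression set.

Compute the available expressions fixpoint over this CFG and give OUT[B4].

Answer: {c+d}

Derivation:
Converged values:
  B0:   IN={}   OUT={a+a}
  B1:   IN={}   OUT={}
  B2:   IN={}   OUT={}
  B3:   IN={}   OUT={c+d}
  B4:   IN={c+d}   OUT={c+d}
  B5:   IN={}   OUT={}
  B6:   IN={}   OUT={}
  B7:   IN={}   OUT={}

Merge at B4: IN[B4] = OUT[B3] = {c+d}
Applying B4's transfer function to that IN value gives OUT[B4] (row B4 above).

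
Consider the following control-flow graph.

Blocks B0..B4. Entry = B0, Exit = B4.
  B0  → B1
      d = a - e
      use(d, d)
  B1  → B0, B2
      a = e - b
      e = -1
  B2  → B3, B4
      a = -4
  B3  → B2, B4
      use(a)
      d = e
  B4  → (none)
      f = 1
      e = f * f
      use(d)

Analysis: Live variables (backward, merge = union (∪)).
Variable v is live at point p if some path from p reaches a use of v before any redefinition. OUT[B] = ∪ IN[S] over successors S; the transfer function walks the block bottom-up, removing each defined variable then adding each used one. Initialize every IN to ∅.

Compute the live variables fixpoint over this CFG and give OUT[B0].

Per-block solution:
  B0:  IN={a, b, e}  OUT={b, d, e}
  B1:  IN={b, d, e}  OUT={a, b, d, e}
  B2:  IN={d, e}  OUT={a, d, e}
  B3:  IN={a, e}  OUT={d, e}
  B4:  IN={d}  OUT={}

Merge at B0: OUT[B0] = IN[B1] = {b, d, e}

Answer: {b, d, e}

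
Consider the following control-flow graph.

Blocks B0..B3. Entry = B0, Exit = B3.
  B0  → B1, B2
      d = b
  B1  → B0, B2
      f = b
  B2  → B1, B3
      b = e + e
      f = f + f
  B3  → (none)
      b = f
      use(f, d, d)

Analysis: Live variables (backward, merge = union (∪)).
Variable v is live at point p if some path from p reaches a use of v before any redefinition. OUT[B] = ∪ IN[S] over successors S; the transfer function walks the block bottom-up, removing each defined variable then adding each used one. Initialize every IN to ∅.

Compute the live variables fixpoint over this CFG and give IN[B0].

Answer: {b, e, f}

Derivation:
Per-block solution:
  B0:   IN={b, e, f}   OUT={b, d, e, f}
  B1:   IN={b, d, e}   OUT={b, d, e, f}
  B2:   IN={d, e, f}   OUT={b, d, e, f}
  B3:   IN={d, f}   OUT={}

Merge at B0: OUT[B0] = IN[B1] ⊔ IN[B2] = {b, d, e, f}
Applying B0's transfer function to that OUT value gives IN[B0] (row B0 above).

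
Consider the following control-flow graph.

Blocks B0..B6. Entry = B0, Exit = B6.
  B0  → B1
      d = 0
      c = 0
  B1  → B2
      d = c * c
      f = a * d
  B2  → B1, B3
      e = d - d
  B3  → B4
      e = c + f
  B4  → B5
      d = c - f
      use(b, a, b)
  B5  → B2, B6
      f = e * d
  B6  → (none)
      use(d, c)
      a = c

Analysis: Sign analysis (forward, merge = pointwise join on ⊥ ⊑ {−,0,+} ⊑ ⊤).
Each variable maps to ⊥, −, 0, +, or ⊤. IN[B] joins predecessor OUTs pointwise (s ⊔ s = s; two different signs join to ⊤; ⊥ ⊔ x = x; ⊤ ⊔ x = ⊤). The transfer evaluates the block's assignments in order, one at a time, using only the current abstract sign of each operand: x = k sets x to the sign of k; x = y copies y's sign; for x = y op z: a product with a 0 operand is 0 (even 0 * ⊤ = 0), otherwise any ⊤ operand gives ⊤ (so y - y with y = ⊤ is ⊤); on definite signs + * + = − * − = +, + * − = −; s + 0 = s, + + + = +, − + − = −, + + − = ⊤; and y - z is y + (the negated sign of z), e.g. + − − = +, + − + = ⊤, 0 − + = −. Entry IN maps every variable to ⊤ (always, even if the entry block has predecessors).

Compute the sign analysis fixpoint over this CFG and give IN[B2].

Fixpoint table:
  B0:  IN=(all ⊤)  OUT={c:0, d:0; rest ⊤}
  B1:  IN={c:0, d:0; rest ⊤}  OUT={c:0, d:0, f:0; rest ⊤}
  B2:  IN={c:0, d:0, f:0; rest ⊤}  OUT={c:0, d:0, e:0, f:0; rest ⊤}
  B3:  IN={c:0, d:0, e:0, f:0; rest ⊤}  OUT={c:0, d:0, e:0, f:0; rest ⊤}
  B4:  IN={c:0, d:0, e:0, f:0; rest ⊤}  OUT={c:0, d:0, e:0, f:0; rest ⊤}
  B5:  IN={c:0, d:0, e:0, f:0; rest ⊤}  OUT={c:0, d:0, e:0, f:0; rest ⊤}
  B6:  IN={c:0, d:0, e:0, f:0; rest ⊤}  OUT={a:0, c:0, d:0, e:0, f:0; rest ⊤}

Merge at B2: IN[B2] = OUT[B1] ⊔ OUT[B5] = {a: ⊤, b: ⊤, c: 0, d: 0, e: ⊤, f: 0}

Answer: {a: ⊤, b: ⊤, c: 0, d: 0, e: ⊤, f: 0}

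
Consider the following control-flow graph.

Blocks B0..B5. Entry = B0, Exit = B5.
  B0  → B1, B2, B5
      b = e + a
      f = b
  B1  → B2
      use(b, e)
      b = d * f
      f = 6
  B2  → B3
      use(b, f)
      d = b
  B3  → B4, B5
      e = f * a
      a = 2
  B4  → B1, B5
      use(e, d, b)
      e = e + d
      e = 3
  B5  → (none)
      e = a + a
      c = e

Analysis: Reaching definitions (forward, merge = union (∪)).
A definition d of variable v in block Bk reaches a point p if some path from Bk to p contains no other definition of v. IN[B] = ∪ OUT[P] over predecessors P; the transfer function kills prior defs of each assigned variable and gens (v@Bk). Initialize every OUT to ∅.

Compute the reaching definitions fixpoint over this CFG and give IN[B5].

Converged values:
  B0: | IN={} | OUT={b@B0, f@B0}
  B1: | IN={a@B3, b@B0, b@B1, d@B2, e@B4, f@B0, f@B1} | OUT={a@B3, b@B1, d@B2, e@B4, f@B1}
  B2: | IN={a@B3, b@B0, b@B1, d@B2, e@B4, f@B0, f@B1} | OUT={a@B3, b@B0, b@B1, d@B2, e@B4, f@B0, f@B1}
  B3: | IN={a@B3, b@B0, b@B1, d@B2, e@B4, f@B0, f@B1} | OUT={a@B3, b@B0, b@B1, d@B2, e@B3, f@B0, f@B1}
  B4: | IN={a@B3, b@B0, b@B1, d@B2, e@B3, f@B0, f@B1} | OUT={a@B3, b@B0, b@B1, d@B2, e@B4, f@B0, f@B1}
  B5: | IN={a@B3, b@B0, b@B1, d@B2, e@B3, e@B4, f@B0, f@B1} | OUT={a@B3, b@B0, b@B1, c@B5, d@B2, e@B5, f@B0, f@B1}

Merge at B5: IN[B5] = OUT[B0] ⊔ OUT[B3] ⊔ OUT[B4] = {a@B3, b@B0, b@B1, d@B2, e@B3, e@B4, f@B0, f@B1}

Answer: {a@B3, b@B0, b@B1, d@B2, e@B3, e@B4, f@B0, f@B1}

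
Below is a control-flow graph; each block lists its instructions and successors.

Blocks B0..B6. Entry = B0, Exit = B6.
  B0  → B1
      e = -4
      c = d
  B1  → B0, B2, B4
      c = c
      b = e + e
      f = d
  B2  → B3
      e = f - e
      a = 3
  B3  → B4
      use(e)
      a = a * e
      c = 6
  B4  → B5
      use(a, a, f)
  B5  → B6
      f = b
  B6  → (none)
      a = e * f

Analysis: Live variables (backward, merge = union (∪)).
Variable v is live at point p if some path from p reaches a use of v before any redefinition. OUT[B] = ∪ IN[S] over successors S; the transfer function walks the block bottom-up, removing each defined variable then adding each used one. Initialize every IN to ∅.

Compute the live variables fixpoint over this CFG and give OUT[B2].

Per-block solution:
  B0: | IN={a, d} | OUT={a, c, d, e}
  B1: | IN={a, c, d, e} | OUT={a, b, d, e, f}
  B2: | IN={b, e, f} | OUT={a, b, e, f}
  B3: | IN={a, b, e, f} | OUT={a, b, e, f}
  B4: | IN={a, b, e, f} | OUT={b, e}
  B5: | IN={b, e} | OUT={e, f}
  B6: | IN={e, f} | OUT={}

Merge at B2: OUT[B2] = IN[B3] = {a, b, e, f}

Answer: {a, b, e, f}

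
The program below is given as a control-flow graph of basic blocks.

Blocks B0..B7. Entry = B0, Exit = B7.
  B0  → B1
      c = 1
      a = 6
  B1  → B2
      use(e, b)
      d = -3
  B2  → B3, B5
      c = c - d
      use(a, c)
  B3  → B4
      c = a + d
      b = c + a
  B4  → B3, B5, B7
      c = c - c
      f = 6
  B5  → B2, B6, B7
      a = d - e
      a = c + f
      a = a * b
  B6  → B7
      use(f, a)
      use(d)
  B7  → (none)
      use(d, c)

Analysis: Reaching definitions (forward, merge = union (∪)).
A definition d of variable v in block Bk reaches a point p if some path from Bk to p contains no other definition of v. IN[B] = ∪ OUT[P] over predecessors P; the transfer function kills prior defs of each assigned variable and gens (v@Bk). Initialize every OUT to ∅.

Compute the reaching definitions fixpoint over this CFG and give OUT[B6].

Per-block solution:
  B0:   IN={}   OUT={a@B0, c@B0}
  B1:   IN={a@B0, c@B0}   OUT={a@B0, c@B0, d@B1}
  B2:   IN={a@B0, a@B5, b@B3, c@B0, c@B2, c@B4, d@B1, f@B4}   OUT={a@B0, a@B5, b@B3, c@B2, d@B1, f@B4}
  B3:   IN={a@B0, a@B5, b@B3, c@B2, c@B4, d@B1, f@B4}   OUT={a@B0, a@B5, b@B3, c@B3, d@B1, f@B4}
  B4:   IN={a@B0, a@B5, b@B3, c@B3, d@B1, f@B4}   OUT={a@B0, a@B5, b@B3, c@B4, d@B1, f@B4}
  B5:   IN={a@B0, a@B5, b@B3, c@B2, c@B4, d@B1, f@B4}   OUT={a@B5, b@B3, c@B2, c@B4, d@B1, f@B4}
  B6:   IN={a@B5, b@B3, c@B2, c@B4, d@B1, f@B4}   OUT={a@B5, b@B3, c@B2, c@B4, d@B1, f@B4}
  B7:   IN={a@B0, a@B5, b@B3, c@B2, c@B4, d@B1, f@B4}   OUT={a@B0, a@B5, b@B3, c@B2, c@B4, d@B1, f@B4}

Merge at B6: IN[B6] = OUT[B5] = {a@B5, b@B3, c@B2, c@B4, d@B1, f@B4}
Applying B6's transfer function to that IN value gives OUT[B6] (row B6 above).

Answer: {a@B5, b@B3, c@B2, c@B4, d@B1, f@B4}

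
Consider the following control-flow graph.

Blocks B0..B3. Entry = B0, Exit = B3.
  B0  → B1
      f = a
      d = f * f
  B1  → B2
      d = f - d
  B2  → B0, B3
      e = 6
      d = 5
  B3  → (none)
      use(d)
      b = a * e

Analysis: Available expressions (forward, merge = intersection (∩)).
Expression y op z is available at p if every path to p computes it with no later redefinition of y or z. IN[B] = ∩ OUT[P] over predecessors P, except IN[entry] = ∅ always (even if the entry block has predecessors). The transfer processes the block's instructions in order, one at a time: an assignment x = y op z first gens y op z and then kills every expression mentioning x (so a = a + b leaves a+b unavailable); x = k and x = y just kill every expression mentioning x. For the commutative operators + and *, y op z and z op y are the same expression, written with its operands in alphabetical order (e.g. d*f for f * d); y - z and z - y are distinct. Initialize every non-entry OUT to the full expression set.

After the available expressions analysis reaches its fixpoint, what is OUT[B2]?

Answer: {f*f}

Derivation:
Per-block solution:
  B0:  IN={}  OUT={f*f}
  B1:  IN={f*f}  OUT={f*f}
  B2:  IN={f*f}  OUT={f*f}
  B3:  IN={f*f}  OUT={a*e, f*f}

Merge at B2: IN[B2] = OUT[B1] = {f*f}
Applying B2's transfer function to that IN value gives OUT[B2] (row B2 above).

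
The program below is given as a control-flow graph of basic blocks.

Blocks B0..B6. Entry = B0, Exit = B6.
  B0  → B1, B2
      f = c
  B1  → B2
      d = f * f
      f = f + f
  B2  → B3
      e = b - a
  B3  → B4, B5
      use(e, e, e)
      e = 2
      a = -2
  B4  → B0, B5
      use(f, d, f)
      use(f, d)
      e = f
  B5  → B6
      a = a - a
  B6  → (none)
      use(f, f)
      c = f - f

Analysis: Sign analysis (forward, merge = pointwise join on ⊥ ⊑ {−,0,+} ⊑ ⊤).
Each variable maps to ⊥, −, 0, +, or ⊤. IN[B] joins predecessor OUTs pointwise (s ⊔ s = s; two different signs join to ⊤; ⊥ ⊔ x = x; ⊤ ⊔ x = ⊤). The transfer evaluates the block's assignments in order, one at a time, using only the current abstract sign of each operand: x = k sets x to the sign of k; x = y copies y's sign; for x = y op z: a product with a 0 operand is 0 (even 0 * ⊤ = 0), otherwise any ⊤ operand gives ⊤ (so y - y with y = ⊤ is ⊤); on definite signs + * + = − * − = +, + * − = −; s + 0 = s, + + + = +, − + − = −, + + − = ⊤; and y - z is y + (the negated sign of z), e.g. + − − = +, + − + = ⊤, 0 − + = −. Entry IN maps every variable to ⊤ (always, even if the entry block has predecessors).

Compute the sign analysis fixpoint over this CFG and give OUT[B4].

Answer: {a: -, b: ⊤, c: ⊤, d: ⊤, e: ⊤, f: ⊤}

Trace:
Per-block solution:
  B0:   IN=(all ⊤)   OUT=(all ⊤)
  B1:   IN=(all ⊤)   OUT=(all ⊤)
  B2:   IN=(all ⊤)   OUT=(all ⊤)
  B3:   IN=(all ⊤)   OUT={a:-, e:+; rest ⊤}
  B4:   IN={a:-, e:+; rest ⊤}   OUT={a:-; rest ⊤}
  B5:   IN={a:-; rest ⊤}   OUT=(all ⊤)
  B6:   IN=(all ⊤)   OUT=(all ⊤)

Merge at B4: IN[B4] = OUT[B3] = {a: -, b: ⊤, c: ⊤, d: ⊤, e: +, f: ⊤}
Applying B4's transfer function to that IN value gives OUT[B4] (row B4 above).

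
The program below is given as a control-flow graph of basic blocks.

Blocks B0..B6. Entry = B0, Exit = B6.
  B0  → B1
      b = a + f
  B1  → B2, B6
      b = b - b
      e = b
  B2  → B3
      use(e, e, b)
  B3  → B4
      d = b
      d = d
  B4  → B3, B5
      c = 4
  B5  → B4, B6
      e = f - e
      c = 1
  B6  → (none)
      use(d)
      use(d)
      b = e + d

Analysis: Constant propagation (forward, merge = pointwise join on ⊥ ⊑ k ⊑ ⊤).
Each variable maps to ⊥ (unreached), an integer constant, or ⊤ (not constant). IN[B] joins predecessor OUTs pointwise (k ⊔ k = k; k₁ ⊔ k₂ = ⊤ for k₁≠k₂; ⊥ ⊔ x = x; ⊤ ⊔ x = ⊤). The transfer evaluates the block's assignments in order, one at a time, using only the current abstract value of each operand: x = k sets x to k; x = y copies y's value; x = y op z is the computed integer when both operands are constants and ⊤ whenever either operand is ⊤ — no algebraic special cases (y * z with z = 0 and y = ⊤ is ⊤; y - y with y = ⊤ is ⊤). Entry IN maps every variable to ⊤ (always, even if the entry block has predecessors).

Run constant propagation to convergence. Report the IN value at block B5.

Answer: {a: ⊤, b: ⊤, c: 4, d: ⊤, e: ⊤, f: ⊤}

Derivation:
Fixpoint table:
  B0:  IN=(all ⊤)  OUT=(all ⊤)
  B1:  IN=(all ⊤)  OUT=(all ⊤)
  B2:  IN=(all ⊤)  OUT=(all ⊤)
  B3:  IN=(all ⊤)  OUT=(all ⊤)
  B4:  IN=(all ⊤)  OUT={c:4; rest ⊤}
  B5:  IN={c:4; rest ⊤}  OUT={c:1; rest ⊤}
  B6:  IN=(all ⊤)  OUT=(all ⊤)

Merge at B5: IN[B5] = OUT[B4] = {a: ⊤, b: ⊤, c: 4, d: ⊤, e: ⊤, f: ⊤}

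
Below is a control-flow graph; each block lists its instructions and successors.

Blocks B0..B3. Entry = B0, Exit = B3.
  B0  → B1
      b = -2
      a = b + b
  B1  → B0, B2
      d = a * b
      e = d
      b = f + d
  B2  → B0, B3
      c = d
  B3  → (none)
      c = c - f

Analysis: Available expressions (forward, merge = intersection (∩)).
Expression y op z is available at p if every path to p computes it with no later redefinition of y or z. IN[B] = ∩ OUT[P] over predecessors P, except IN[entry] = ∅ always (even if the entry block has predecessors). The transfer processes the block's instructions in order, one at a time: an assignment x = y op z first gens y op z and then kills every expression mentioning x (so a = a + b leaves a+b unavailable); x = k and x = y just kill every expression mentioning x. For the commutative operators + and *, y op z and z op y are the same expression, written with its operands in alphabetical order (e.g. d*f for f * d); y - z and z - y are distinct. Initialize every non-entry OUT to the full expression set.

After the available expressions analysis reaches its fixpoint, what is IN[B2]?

Per-block solution:
  B0:   IN={}   OUT={b+b}
  B1:   IN={b+b}   OUT={d+f}
  B2:   IN={d+f}   OUT={d+f}
  B3:   IN={d+f}   OUT={d+f}

Merge at B2: IN[B2] = OUT[B1] = {d+f}

Answer: {d+f}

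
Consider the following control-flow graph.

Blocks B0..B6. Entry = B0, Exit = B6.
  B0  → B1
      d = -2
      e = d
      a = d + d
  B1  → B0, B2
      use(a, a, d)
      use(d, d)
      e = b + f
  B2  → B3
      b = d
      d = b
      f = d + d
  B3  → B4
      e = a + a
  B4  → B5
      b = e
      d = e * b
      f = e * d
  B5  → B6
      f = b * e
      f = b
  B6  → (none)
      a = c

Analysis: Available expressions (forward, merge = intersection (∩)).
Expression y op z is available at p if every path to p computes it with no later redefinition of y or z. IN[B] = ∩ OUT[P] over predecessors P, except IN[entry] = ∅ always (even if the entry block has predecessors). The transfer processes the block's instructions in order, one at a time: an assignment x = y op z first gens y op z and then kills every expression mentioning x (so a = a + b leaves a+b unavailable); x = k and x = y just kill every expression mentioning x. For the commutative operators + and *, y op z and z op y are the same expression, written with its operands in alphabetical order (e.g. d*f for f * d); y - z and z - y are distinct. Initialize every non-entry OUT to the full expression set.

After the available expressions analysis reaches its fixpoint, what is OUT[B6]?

Answer: {b*e, d*e}

Working:
Converged values:
  B0:  IN={}  OUT={d+d}
  B1:  IN={d+d}  OUT={b+f, d+d}
  B2:  IN={b+f, d+d}  OUT={d+d}
  B3:  IN={d+d}  OUT={a+a, d+d}
  B4:  IN={a+a, d+d}  OUT={a+a, b*e, d*e}
  B5:  IN={a+a, b*e, d*e}  OUT={a+a, b*e, d*e}
  B6:  IN={a+a, b*e, d*e}  OUT={b*e, d*e}

Merge at B6: IN[B6] = OUT[B5] = {a+a, b*e, d*e}
Applying B6's transfer function to that IN value gives OUT[B6] (row B6 above).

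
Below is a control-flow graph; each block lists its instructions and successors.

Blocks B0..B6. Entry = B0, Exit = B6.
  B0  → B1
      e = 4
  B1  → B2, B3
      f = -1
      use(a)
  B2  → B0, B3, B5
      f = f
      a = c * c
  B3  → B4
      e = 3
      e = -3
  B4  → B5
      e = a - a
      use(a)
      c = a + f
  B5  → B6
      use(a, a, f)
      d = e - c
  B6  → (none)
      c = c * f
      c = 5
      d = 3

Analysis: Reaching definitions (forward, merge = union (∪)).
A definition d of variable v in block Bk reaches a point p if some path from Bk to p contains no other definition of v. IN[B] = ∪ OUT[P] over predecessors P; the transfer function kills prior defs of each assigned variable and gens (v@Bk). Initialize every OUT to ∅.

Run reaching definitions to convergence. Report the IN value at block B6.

Fixpoint table:
  B0:   IN={a@B2, e@B0, f@B2}   OUT={a@B2, e@B0, f@B2}
  B1:   IN={a@B2, e@B0, f@B2}   OUT={a@B2, e@B0, f@B1}
  B2:   IN={a@B2, e@B0, f@B1}   OUT={a@B2, e@B0, f@B2}
  B3:   IN={a@B2, e@B0, f@B1, f@B2}   OUT={a@B2, e@B3, f@B1, f@B2}
  B4:   IN={a@B2, e@B3, f@B1, f@B2}   OUT={a@B2, c@B4, e@B4, f@B1, f@B2}
  B5:   IN={a@B2, c@B4, e@B0, e@B4, f@B1, f@B2}   OUT={a@B2, c@B4, d@B5, e@B0, e@B4, f@B1, f@B2}
  B6:   IN={a@B2, c@B4, d@B5, e@B0, e@B4, f@B1, f@B2}   OUT={a@B2, c@B6, d@B6, e@B0, e@B4, f@B1, f@B2}

Merge at B6: IN[B6] = OUT[B5] = {a@B2, c@B4, d@B5, e@B0, e@B4, f@B1, f@B2}

Answer: {a@B2, c@B4, d@B5, e@B0, e@B4, f@B1, f@B2}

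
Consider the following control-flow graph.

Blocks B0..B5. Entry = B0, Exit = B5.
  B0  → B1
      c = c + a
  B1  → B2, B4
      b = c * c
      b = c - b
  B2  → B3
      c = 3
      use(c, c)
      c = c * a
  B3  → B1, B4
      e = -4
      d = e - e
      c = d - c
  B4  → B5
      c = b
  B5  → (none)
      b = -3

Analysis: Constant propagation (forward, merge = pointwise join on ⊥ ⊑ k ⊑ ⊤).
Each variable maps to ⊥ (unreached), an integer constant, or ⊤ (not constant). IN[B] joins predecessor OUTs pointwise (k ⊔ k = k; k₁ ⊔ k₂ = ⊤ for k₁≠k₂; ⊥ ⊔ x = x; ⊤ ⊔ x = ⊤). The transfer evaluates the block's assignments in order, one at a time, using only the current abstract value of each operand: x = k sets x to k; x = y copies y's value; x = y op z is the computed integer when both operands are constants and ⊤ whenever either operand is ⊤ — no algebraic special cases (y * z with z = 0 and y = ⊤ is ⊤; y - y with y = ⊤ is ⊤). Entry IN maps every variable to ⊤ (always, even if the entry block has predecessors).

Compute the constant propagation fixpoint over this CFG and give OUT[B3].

Answer: {a: ⊤, b: ⊤, c: ⊤, d: 0, e: -4, f: ⊤}

Trace:
Per-block solution:
  B0:  IN=(all ⊤)  OUT=(all ⊤)
  B1:  IN=(all ⊤)  OUT=(all ⊤)
  B2:  IN=(all ⊤)  OUT=(all ⊤)
  B3:  IN=(all ⊤)  OUT={d:0, e:-4; rest ⊤}
  B4:  IN=(all ⊤)  OUT=(all ⊤)
  B5:  IN=(all ⊤)  OUT={b:-3; rest ⊤}

Merge at B3: IN[B3] = OUT[B2] = {a: ⊤, b: ⊤, c: ⊤, d: ⊤, e: ⊤, f: ⊤}
Applying B3's transfer function to that IN value gives OUT[B3] (row B3 above).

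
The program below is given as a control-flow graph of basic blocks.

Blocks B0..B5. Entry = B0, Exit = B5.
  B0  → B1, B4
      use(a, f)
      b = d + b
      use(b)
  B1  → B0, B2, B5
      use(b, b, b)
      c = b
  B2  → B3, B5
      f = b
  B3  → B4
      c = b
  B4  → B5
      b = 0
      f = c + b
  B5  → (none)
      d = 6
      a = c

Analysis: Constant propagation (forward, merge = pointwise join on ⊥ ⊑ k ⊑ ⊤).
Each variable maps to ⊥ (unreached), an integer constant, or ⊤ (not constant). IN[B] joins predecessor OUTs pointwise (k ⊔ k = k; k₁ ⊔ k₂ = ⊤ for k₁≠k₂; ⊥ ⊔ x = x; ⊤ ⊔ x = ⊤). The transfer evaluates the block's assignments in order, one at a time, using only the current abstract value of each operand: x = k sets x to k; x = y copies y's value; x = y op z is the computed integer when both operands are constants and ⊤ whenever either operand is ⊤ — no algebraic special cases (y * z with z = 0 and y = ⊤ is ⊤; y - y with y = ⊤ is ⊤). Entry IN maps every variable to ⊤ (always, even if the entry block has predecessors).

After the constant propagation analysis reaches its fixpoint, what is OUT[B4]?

Answer: {a: ⊤, b: 0, c: ⊤, d: ⊤, e: ⊤, f: ⊤}

Working:
Converged values:
  B0: | IN=(all ⊤) | OUT=(all ⊤)
  B1: | IN=(all ⊤) | OUT=(all ⊤)
  B2: | IN=(all ⊤) | OUT=(all ⊤)
  B3: | IN=(all ⊤) | OUT=(all ⊤)
  B4: | IN=(all ⊤) | OUT={b:0; rest ⊤}
  B5: | IN=(all ⊤) | OUT={d:6; rest ⊤}

Merge at B4: IN[B4] = OUT[B0] ⊔ OUT[B3] = {a: ⊤, b: ⊤, c: ⊤, d: ⊤, e: ⊤, f: ⊤}
Applying B4's transfer function to that IN value gives OUT[B4] (row B4 above).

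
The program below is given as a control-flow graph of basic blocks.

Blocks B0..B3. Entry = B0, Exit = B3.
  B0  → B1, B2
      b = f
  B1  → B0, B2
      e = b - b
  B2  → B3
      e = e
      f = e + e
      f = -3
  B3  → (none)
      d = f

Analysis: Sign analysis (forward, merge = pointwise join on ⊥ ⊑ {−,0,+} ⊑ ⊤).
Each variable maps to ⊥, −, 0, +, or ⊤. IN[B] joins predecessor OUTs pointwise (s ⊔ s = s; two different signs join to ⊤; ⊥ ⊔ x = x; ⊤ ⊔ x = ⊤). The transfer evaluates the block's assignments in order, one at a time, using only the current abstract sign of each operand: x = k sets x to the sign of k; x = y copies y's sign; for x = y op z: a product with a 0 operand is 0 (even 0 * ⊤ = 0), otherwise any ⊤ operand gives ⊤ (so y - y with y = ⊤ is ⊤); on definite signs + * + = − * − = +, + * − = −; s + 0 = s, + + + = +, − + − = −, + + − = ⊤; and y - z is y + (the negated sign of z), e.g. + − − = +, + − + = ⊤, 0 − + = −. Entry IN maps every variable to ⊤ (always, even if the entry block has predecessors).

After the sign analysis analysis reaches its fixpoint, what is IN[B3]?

Fixpoint table:
  B0:   IN=(all ⊤)   OUT=(all ⊤)
  B1:   IN=(all ⊤)   OUT=(all ⊤)
  B2:   IN=(all ⊤)   OUT={f:-; rest ⊤}
  B3:   IN={f:-; rest ⊤}   OUT={d:-, f:-; rest ⊤}

Merge at B3: IN[B3] = OUT[B2] = {a: ⊤, b: ⊤, c: ⊤, d: ⊤, e: ⊤, f: -}

Answer: {a: ⊤, b: ⊤, c: ⊤, d: ⊤, e: ⊤, f: -}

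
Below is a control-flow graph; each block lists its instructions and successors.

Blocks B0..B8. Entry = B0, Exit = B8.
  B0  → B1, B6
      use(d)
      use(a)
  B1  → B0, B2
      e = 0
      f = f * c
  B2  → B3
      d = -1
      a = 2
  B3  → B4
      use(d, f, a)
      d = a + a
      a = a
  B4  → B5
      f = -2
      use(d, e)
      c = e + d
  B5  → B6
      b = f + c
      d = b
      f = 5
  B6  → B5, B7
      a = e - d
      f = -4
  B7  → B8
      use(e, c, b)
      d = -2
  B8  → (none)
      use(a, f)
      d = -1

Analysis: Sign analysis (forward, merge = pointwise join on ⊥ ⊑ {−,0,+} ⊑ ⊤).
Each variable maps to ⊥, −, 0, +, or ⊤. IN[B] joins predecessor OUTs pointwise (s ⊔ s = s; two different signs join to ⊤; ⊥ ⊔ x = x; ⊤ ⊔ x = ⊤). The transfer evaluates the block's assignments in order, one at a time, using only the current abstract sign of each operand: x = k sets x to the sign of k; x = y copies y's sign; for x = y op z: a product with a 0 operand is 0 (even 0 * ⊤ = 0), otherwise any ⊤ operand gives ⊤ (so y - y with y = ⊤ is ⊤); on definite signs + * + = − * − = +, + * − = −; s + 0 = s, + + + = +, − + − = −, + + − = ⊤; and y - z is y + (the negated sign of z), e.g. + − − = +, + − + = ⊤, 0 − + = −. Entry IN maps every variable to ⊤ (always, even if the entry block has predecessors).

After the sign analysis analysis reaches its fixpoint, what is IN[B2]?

Converged values:
  B0:   IN=(all ⊤)   OUT=(all ⊤)
  B1:   IN=(all ⊤)   OUT={e:0; rest ⊤}
  B2:   IN={e:0; rest ⊤}   OUT={a:+, d:-, e:0; rest ⊤}
  B3:   IN={a:+, d:-, e:0; rest ⊤}   OUT={a:+, d:+, e:0; rest ⊤}
  B4:   IN={a:+, d:+, e:0; rest ⊤}   OUT={a:+, c:+, d:+, e:0, f:-; rest ⊤}
  B5:   IN={f:-; rest ⊤}   OUT={f:+; rest ⊤}
  B6:   IN=(all ⊤)   OUT={f:-; rest ⊤}
  B7:   IN={f:-; rest ⊤}   OUT={d:-, f:-; rest ⊤}
  B8:   IN={d:-, f:-; rest ⊤}   OUT={d:-, f:-; rest ⊤}

Merge at B2: IN[B2] = OUT[B1] = {a: ⊤, b: ⊤, c: ⊤, d: ⊤, e: 0, f: ⊤}

Answer: {a: ⊤, b: ⊤, c: ⊤, d: ⊤, e: 0, f: ⊤}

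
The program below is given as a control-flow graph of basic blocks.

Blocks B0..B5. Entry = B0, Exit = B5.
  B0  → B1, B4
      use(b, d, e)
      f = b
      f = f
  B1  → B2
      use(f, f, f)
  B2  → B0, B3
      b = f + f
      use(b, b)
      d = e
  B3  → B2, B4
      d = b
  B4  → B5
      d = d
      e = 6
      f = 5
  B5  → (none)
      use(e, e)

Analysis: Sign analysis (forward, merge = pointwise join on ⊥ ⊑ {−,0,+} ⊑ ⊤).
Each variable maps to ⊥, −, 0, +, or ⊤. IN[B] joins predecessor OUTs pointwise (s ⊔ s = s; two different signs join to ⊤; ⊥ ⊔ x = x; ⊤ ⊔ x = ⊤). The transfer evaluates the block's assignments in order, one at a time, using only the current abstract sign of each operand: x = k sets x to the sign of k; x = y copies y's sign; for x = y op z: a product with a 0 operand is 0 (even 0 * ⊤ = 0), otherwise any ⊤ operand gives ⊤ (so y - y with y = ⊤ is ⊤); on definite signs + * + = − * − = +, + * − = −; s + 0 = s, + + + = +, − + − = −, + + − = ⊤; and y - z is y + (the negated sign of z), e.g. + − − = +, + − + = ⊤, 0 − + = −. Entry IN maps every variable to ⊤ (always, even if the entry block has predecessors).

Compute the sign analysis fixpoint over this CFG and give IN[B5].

Per-block solution:
  B0:  IN=(all ⊤)  OUT=(all ⊤)
  B1:  IN=(all ⊤)  OUT=(all ⊤)
  B2:  IN=(all ⊤)  OUT=(all ⊤)
  B3:  IN=(all ⊤)  OUT=(all ⊤)
  B4:  IN=(all ⊤)  OUT={e:+, f:+; rest ⊤}
  B5:  IN={e:+, f:+; rest ⊤}  OUT={e:+, f:+; rest ⊤}

Merge at B5: IN[B5] = OUT[B4] = {a: ⊤, b: ⊤, c: ⊤, d: ⊤, e: +, f: +}

Answer: {a: ⊤, b: ⊤, c: ⊤, d: ⊤, e: +, f: +}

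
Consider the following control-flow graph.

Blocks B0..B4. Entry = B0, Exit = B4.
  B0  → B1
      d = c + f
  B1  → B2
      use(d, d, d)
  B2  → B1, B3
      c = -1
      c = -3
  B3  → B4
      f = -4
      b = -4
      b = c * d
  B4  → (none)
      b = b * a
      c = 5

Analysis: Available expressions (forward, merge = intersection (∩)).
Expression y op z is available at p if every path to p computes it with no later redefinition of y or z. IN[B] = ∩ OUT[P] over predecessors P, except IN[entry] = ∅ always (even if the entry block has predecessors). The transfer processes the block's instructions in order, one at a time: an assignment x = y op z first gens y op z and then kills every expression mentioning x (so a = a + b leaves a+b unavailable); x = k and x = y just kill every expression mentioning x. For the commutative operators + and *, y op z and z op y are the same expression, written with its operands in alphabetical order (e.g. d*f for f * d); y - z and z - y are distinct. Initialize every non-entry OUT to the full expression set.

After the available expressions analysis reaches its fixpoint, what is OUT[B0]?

Answer: {c+f}

Trace:
Fixpoint table:
  B0: | IN={} | OUT={c+f}
  B1: | IN={} | OUT={}
  B2: | IN={} | OUT={}
  B3: | IN={} | OUT={c*d}
  B4: | IN={c*d} | OUT={}

B0 is the boundary node: IN[B0] = {}
Applying B0's transfer function to that IN value gives OUT[B0] (row B0 above).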